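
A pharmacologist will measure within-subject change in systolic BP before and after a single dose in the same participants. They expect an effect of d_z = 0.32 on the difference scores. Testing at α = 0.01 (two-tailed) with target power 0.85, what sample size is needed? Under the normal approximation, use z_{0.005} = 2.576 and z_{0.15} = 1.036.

n = 128 pairs

For a paired (one-sample on differences) test: n = ((z_{α/2} + z_β) / d)².
z_{α/2} + z_β = 2.576 + 1.036 = 3.612.
n = (3.612 / 0.32)² = 11.287² = 127.41.
Round up.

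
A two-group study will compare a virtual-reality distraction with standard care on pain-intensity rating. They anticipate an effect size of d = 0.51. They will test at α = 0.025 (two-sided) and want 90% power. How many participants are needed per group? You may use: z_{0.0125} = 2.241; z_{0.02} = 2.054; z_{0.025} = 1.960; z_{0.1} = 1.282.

For two independent groups with equal n: n = 2·((z_{α/2} + z_β) / d)².
z_{α/2} + z_β = 2.241 + 1.282 = 3.523.
n = 2 × (3.523 / 0.51)² = 2 × 6.908² = 2 × 47.72 = 95.4.
Round up to the next whole participant.

n = 96 per group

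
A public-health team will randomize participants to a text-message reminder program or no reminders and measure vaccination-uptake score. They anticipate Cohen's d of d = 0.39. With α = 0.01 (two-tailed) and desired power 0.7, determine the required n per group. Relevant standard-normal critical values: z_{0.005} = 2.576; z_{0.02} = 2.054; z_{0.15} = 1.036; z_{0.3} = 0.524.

For two independent groups with equal n: n = 2·((z_{α/2} + z_β) / d)².
z_{α/2} + z_β = 2.576 + 0.524 = 3.100.
n = 2 × (3.100 / 0.39)² = 2 × 7.949² = 2 × 63.18 = 126.4.
Round up to the next whole participant.

n = 127 per group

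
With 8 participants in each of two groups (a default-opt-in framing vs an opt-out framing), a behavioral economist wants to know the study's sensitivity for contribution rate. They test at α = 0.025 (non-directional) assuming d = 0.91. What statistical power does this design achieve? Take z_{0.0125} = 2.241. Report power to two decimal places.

power ≈ 0.34

For two equal groups, power = Φ(d·√(n/2) − z_{α/2}).
d·√(n/2) = 0.91 × √(8/2) = 0.91 × 2.000 = 1.820.
z_β = 1.820 − 2.241 = -0.421.
Power = Φ(-0.421) = 0.337.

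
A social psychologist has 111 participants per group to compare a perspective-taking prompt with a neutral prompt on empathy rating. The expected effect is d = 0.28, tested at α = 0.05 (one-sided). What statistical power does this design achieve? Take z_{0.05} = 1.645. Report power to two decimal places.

For two equal groups, power = Φ(d·√(n/2) − z_{α}).
d·√(n/2) = 0.28 × √(111/2) = 0.28 × 7.450 = 2.086.
z_β = 2.086 − 1.645 = 0.441.
Power = Φ(0.441) = 0.670.

power ≈ 0.67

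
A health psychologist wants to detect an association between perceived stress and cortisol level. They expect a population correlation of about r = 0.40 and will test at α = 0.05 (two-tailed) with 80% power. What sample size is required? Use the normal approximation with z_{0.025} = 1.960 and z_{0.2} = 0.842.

Fisher's z: C = ½·ln((1+r)/(1−r)) = ½·ln(2.3333) = 0.4236.
n = ((z_{α/2} + z_β)/C)² + 3.
(1.960 + 0.842) / 0.4236 = 2.802 / 0.4236 = 6.615.
n = 6.615² + 3 = 43.75 + 3 = 46.8.
Round up.

n = 47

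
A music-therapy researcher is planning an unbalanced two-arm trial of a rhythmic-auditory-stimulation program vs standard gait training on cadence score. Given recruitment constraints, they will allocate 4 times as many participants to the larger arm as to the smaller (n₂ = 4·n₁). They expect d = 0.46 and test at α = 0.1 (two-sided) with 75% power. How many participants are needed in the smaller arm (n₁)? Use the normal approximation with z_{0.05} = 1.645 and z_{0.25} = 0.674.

n₁ = 32

With allocation ratio k = n₂/n₁ = 4, Var(x̄₁−x̄₂) = σ²(1/n₁ + 1/(k·n₁)) = σ²·(k+1)/(k·n₁).
So n₁ = (1 + 1/k)·((z_{α/2} + z_β)/d)² = 1.250 × (2.319/0.46)².
n₁ = 1.250 × 25.41 = 31.8.
Round up: n₁ = 32, giving n₂ = 4 × 32 = 128.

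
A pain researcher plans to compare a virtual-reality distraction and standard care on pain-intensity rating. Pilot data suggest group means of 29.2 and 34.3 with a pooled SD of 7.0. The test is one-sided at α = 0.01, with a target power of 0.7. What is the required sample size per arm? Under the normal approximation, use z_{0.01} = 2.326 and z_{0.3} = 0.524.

Cohen's d = |M₁ − M₂| / SD_pooled = |29.2 − 34.3| / 7.0 = 5.1 / 7.0 = 0.729.
For two independent groups with equal n: n = 2·((z_{α} + z_β) / d)².
z_{α} + z_β = 2.326 + 0.524 = 2.850.
n = 2 × (2.850 / 0.729)² = 2 × 3.909² = 2 × 15.28 = 30.6.
Round up to the next whole participant.

n = 31 per group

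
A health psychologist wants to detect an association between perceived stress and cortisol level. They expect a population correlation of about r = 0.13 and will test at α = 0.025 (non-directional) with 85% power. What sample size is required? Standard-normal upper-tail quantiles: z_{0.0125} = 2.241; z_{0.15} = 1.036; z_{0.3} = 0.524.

n = 632

Fisher's z: C = ½·ln((1+r)/(1−r)) = ½·ln(1.2989) = 0.1307.
n = ((z_{α/2} + z_β)/C)² + 3.
(2.241 + 1.036) / 0.1307 = 3.277 / 0.1307 = 25.073.
n = 25.073² + 3 = 628.64 + 3 = 631.6.
Round up.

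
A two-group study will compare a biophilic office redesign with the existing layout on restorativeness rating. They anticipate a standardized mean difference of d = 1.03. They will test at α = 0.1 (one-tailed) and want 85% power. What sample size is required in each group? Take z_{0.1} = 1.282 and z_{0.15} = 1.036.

n = 11 per group

For two independent groups with equal n: n = 2·((z_{α} + z_β) / d)².
z_{α} + z_β = 1.282 + 1.036 = 2.318.
n = 2 × (2.318 / 1.03)² = 2 × 2.250² = 2 × 5.06 = 10.1.
Round up to the next whole participant.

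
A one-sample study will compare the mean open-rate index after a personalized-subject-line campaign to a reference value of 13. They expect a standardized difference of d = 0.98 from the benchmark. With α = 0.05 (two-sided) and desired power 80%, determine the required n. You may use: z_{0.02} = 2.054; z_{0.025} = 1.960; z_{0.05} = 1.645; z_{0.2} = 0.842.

n = 9

For a one-sample test: n = ((z_{α/2} + z_β) / d)².
z_{α/2} + z_β = 1.960 + 0.842 = 2.802.
n = (2.802 / 0.98)² = 2.859² = 8.17.
Round up.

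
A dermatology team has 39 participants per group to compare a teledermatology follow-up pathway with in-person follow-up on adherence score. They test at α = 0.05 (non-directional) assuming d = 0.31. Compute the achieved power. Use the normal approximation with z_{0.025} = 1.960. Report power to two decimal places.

power ≈ 0.28

For two equal groups, power = Φ(d·√(n/2) − z_{α/2}).
d·√(n/2) = 0.31 × √(39/2) = 0.31 × 4.416 = 1.369.
z_β = 1.369 − 1.960 = -0.591.
Power = Φ(-0.591) = 0.277.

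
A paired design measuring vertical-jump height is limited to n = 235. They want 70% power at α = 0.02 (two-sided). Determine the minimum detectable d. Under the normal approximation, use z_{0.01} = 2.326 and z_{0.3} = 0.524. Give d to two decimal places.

For a single sample (or paired design) of n = 235: d_min = (z_{α/2} + z_β)/√n.
z-sum = 2.326 + 0.524 = 2.850.
d_min = 2.850 / √235 = 2.850 / 15.330 = 0.186.

d_min ≈ 0.19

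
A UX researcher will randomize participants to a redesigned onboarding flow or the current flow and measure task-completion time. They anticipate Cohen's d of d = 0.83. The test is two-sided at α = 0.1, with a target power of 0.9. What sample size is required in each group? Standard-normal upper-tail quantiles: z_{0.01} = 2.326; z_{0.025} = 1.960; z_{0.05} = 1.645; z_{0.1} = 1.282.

n = 25 per group

For two independent groups with equal n: n = 2·((z_{α/2} + z_β) / d)².
z_{α/2} + z_β = 1.645 + 1.282 = 2.927.
n = 2 × (2.927 / 0.83)² = 2 × 3.527² = 2 × 12.44 = 24.9.
Round up to the next whole participant.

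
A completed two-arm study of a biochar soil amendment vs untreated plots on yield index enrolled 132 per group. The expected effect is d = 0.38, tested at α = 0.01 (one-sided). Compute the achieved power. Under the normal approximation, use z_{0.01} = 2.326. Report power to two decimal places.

For two equal groups, power = Φ(d·√(n/2) − z_{α}).
d·√(n/2) = 0.38 × √(132/2) = 0.38 × 8.124 = 3.087.
z_β = 3.087 − 2.326 = 0.761.
Power = Φ(0.761) = 0.777.

power ≈ 0.78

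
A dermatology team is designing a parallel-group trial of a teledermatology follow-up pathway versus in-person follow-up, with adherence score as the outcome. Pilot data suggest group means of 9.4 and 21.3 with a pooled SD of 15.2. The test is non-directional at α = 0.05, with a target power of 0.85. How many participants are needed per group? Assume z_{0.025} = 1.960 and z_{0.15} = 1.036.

n = 30 per group

Cohen's d = |M₁ − M₂| / SD_pooled = |9.4 − 21.3| / 15.2 = 11.9 / 15.2 = 0.783.
For two independent groups with equal n: n = 2·((z_{α/2} + z_β) / d)².
z_{α/2} + z_β = 1.960 + 1.036 = 2.996.
n = 2 × (2.996 / 0.783)² = 2 × 3.826² = 2 × 14.64 = 29.3.
Round up to the next whole participant.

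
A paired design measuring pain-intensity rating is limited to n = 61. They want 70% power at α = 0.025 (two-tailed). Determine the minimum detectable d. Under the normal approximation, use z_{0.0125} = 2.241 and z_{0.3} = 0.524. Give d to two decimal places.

For a single sample (or paired design) of n = 61: d_min = (z_{α/2} + z_β)/√n.
z-sum = 2.241 + 0.524 = 2.765.
d_min = 2.765 / √61 = 2.765 / 7.810 = 0.354.

d_min ≈ 0.35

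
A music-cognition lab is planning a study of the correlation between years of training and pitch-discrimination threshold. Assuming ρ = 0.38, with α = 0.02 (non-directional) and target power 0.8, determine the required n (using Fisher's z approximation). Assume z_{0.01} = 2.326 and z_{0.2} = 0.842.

n = 66

Fisher's z: C = ½·ln((1+r)/(1−r)) = ½·ln(2.2258) = 0.4001.
n = ((z_{α/2} + z_β)/C)² + 3.
(2.326 + 0.842) / 0.4001 = 3.168 / 0.4001 = 7.918.
n = 7.918² + 3 = 62.70 + 3 = 65.7.
Round up.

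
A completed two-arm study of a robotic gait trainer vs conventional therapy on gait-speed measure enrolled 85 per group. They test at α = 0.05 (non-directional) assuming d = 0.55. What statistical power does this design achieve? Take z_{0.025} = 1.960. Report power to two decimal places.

For two equal groups, power = Φ(d·√(n/2) − z_{α/2}).
d·√(n/2) = 0.55 × √(85/2) = 0.55 × 6.519 = 3.586.
z_β = 3.586 − 1.960 = 1.626.
Power = Φ(1.626) = 0.948.

power ≈ 0.95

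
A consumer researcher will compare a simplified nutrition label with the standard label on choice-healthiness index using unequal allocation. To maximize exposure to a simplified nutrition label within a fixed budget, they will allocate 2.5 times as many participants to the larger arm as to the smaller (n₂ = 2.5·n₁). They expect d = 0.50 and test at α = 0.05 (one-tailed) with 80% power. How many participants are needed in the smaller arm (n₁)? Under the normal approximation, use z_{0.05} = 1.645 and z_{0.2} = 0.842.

With allocation ratio k = n₂/n₁ = 2.5, Var(x̄₁−x̄₂) = σ²(1/n₁ + 1/(k·n₁)) = σ²·(k+1)/(k·n₁).
So n₁ = (1 + 1/k)·((z_{α} + z_β)/d)² = 1.400 × (2.487/0.50)².
n₁ = 1.400 × 24.74 = 34.6.
Round up: n₁ = 35, giving n₂ = ⌈2.5 × 35⌉ = ⌈87.5⌉ = 88.

n₁ = 35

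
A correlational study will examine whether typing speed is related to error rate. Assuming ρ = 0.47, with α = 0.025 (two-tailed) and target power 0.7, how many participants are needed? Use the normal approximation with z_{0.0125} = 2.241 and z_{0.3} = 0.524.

Fisher's z: C = ½·ln((1+r)/(1−r)) = ½·ln(2.7736) = 0.5101.
n = ((z_{α/2} + z_β)/C)² + 3.
(2.241 + 0.524) / 0.5101 = 2.765 / 0.5101 = 5.421.
n = 5.421² + 3 = 29.38 + 3 = 32.4.
Round up.

n = 33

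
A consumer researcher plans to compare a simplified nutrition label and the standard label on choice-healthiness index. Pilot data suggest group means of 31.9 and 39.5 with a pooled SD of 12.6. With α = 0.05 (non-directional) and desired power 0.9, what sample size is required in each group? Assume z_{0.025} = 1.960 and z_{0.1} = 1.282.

n = 58 per group

Cohen's d = |M₁ − M₂| / SD_pooled = |31.9 − 39.5| / 12.6 = 7.6 / 12.6 = 0.603.
For two independent groups with equal n: n = 2·((z_{α/2} + z_β) / d)².
z_{α/2} + z_β = 1.960 + 1.282 = 3.242.
n = 2 × (3.242 / 0.603)² = 2 × 5.376² = 2 × 28.91 = 57.8.
Round up to the next whole participant.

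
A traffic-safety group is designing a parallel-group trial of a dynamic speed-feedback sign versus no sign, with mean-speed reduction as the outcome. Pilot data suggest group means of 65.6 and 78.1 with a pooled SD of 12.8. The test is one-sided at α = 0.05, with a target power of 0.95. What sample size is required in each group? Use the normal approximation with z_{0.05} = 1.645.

Cohen's d = |M₁ − M₂| / SD_pooled = |65.6 − 78.1| / 12.8 = 12.5 / 12.8 = 0.977.
For two independent groups with equal n: n = 2·((z_{α} + z_β) / d)².
z_{α} + z_β = 1.645 + 1.645 = 3.290.
n = 2 × (3.290 / 0.977)² = 2 × 3.367² = 2 × 11.34 = 22.7.
Round up to the next whole participant.

n = 23 per group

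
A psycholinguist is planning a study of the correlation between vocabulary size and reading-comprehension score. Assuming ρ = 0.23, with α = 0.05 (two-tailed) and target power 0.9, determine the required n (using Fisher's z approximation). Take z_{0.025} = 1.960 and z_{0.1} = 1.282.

Fisher's z: C = ½·ln((1+r)/(1−r)) = ½·ln(1.5974) = 0.2342.
n = ((z_{α/2} + z_β)/C)² + 3.
(1.960 + 1.282) / 0.2342 = 3.242 / 0.2342 = 13.843.
n = 13.843² + 3 = 191.63 + 3 = 194.6.
Round up.

n = 195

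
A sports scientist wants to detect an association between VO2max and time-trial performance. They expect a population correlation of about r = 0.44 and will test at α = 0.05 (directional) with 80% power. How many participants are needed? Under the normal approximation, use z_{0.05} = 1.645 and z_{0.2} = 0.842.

n = 31

Fisher's z: C = ½·ln((1+r)/(1−r)) = ½·ln(2.5714) = 0.4722.
n = ((z_{α} + z_β)/C)² + 3.
(1.645 + 0.842) / 0.4722 = 2.487 / 0.4722 = 5.267.
n = 5.267² + 3 = 27.74 + 3 = 30.7.
Round up.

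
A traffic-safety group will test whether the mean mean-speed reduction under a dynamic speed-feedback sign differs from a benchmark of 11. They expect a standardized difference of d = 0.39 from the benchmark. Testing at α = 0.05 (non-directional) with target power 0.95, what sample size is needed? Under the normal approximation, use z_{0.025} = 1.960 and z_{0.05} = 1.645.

n = 86

For a one-sample test: n = ((z_{α/2} + z_β) / d)².
z_{α/2} + z_β = 1.960 + 1.645 = 3.605.
n = (3.605 / 0.39)² = 9.244² = 85.44.
Round up.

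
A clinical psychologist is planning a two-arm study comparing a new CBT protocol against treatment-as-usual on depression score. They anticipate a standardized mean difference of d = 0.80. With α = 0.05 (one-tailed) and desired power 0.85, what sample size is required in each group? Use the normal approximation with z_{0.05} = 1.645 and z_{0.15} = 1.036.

n = 23 per group

For two independent groups with equal n: n = 2·((z_{α} + z_β) / d)².
z_{α} + z_β = 1.645 + 1.036 = 2.681.
n = 2 × (2.681 / 0.80)² = 2 × 3.351² = 2 × 11.23 = 22.5.
Round up to the next whole participant.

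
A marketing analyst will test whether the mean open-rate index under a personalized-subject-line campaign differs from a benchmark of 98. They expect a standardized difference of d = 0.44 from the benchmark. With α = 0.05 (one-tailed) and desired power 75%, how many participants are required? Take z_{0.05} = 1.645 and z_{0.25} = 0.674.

n = 28

For a one-sample test: n = ((z_{α} + z_β) / d)².
z_{α} + z_β = 1.645 + 0.674 = 2.319.
n = (2.319 / 0.44)² = 5.270² = 27.78.
Round up.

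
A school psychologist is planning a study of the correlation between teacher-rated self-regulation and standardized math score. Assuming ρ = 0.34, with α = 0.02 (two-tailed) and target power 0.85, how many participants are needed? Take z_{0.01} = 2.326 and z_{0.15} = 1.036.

Fisher's z: C = ½·ln((1+r)/(1−r)) = ½·ln(2.0303) = 0.3541.
n = ((z_{α/2} + z_β)/C)² + 3.
(2.326 + 1.036) / 0.3541 = 3.362 / 0.3541 = 9.494.
n = 9.494² + 3 = 90.15 + 3 = 93.1.
Round up.

n = 94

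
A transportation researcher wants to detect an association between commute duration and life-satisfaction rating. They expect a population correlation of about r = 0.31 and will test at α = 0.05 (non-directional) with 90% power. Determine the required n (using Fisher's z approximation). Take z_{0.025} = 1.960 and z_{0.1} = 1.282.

n = 106

Fisher's z: C = ½·ln((1+r)/(1−r)) = ½·ln(1.8986) = 0.3205.
n = ((z_{α/2} + z_β)/C)² + 3.
(1.960 + 1.282) / 0.3205 = 3.242 / 0.3205 = 10.115.
n = 10.115² + 3 = 102.32 + 3 = 105.3.
Round up.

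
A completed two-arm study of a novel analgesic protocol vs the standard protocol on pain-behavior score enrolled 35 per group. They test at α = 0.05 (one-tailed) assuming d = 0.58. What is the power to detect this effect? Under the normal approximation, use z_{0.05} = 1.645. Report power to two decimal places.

power ≈ 0.78

For two equal groups, power = Φ(d·√(n/2) − z_{α}).
d·√(n/2) = 0.58 × √(35/2) = 0.58 × 4.183 = 2.426.
z_β = 2.426 − 1.645 = 0.781.
Power = Φ(0.781) = 0.783.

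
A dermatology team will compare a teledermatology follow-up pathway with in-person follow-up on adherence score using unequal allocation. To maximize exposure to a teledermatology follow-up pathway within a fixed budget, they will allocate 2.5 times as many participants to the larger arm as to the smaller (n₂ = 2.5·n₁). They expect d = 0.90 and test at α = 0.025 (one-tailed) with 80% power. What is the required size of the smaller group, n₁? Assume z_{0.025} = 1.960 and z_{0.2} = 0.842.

With allocation ratio k = n₂/n₁ = 2.5, Var(x̄₁−x̄₂) = σ²(1/n₁ + 1/(k·n₁)) = σ²·(k+1)/(k·n₁).
So n₁ = (1 + 1/k)·((z_{α} + z_β)/d)² = 1.400 × (2.802/0.90)².
n₁ = 1.400 × 9.69 = 13.6.
Round up: n₁ = 14, giving n₂ = 2.5 × 14 = 35.

n₁ = 14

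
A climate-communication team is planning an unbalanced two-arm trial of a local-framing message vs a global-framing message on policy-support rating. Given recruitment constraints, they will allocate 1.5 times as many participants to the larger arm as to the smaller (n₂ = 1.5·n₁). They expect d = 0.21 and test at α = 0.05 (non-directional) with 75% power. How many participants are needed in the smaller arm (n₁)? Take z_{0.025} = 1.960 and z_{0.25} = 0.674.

With allocation ratio k = n₂/n₁ = 1.5, Var(x̄₁−x̄₂) = σ²(1/n₁ + 1/(k·n₁)) = σ²·(k+1)/(k·n₁).
So n₁ = (1 + 1/k)·((z_{α/2} + z_β)/d)² = 1.667 × (2.634/0.21)².
n₁ = 1.667 × 157.32 = 262.2.
Round up: n₁ = 263, giving n₂ = ⌈1.5 × 263⌉ = ⌈394.5⌉ = 395.

n₁ = 263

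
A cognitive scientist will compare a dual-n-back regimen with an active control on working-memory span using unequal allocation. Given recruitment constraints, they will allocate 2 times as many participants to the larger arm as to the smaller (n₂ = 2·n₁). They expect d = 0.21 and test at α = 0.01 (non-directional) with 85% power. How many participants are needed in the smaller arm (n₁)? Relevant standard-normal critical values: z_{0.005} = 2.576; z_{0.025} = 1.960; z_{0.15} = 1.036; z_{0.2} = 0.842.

With allocation ratio k = n₂/n₁ = 2, Var(x̄₁−x̄₂) = σ²(1/n₁ + 1/(k·n₁)) = σ²·(k+1)/(k·n₁).
So n₁ = (1 + 1/k)·((z_{α/2} + z_β)/d)² = 1.500 × (3.612/0.21)².
n₁ = 1.500 × 295.84 = 443.8.
Round up: n₁ = 444, giving n₂ = 2 × 444 = 888.

n₁ = 444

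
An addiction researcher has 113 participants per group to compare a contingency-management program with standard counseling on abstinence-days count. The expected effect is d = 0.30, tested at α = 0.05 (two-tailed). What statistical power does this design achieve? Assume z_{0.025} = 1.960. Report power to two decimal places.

power ≈ 0.62

For two equal groups, power = Φ(d·√(n/2) − z_{α/2}).
d·√(n/2) = 0.30 × √(113/2) = 0.30 × 7.517 = 2.255.
z_β = 2.255 − 1.960 = 0.295.
Power = Φ(0.295) = 0.616.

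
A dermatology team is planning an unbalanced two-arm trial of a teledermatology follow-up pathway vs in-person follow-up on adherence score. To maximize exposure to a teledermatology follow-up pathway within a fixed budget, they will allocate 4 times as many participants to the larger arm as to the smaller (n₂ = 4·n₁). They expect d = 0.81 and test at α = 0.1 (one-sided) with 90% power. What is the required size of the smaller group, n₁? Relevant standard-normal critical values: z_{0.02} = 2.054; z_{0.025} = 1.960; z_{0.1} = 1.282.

n₁ = 13

With allocation ratio k = n₂/n₁ = 4, Var(x̄₁−x̄₂) = σ²(1/n₁ + 1/(k·n₁)) = σ²·(k+1)/(k·n₁).
So n₁ = (1 + 1/k)·((z_{α} + z_β)/d)² = 1.250 × (2.564/0.81)².
n₁ = 1.250 × 10.02 = 12.5.
Round up: n₁ = 13, giving n₂ = 4 × 13 = 52.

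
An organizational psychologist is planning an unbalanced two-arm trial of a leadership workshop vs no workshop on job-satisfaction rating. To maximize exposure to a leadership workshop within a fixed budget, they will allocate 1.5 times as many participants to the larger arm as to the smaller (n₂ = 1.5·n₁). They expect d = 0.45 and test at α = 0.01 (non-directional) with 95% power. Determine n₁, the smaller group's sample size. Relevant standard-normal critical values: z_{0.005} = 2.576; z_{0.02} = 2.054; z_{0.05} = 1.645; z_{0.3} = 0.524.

With allocation ratio k = n₂/n₁ = 1.5, Var(x̄₁−x̄₂) = σ²(1/n₁ + 1/(k·n₁)) = σ²·(k+1)/(k·n₁).
So n₁ = (1 + 1/k)·((z_{α/2} + z_β)/d)² = 1.667 × (4.221/0.45)².
n₁ = 1.667 × 87.98 = 146.6.
Round up: n₁ = 147, giving n₂ = ⌈1.5 × 147⌉ = ⌈220.5⌉ = 221.

n₁ = 147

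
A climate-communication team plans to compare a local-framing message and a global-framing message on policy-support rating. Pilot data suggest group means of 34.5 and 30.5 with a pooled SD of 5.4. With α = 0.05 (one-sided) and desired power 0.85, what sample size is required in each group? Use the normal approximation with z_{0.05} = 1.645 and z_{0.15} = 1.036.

n = 27 per group

Cohen's d = |M₁ − M₂| / SD_pooled = |34.5 − 30.5| / 5.4 = 4.0 / 5.4 = 0.741.
For two independent groups with equal n: n = 2·((z_{α} + z_β) / d)².
z_{α} + z_β = 1.645 + 1.036 = 2.681.
n = 2 × (2.681 / 0.741)² = 2 × 3.618² = 2 × 13.09 = 26.2.
Round up to the next whole participant.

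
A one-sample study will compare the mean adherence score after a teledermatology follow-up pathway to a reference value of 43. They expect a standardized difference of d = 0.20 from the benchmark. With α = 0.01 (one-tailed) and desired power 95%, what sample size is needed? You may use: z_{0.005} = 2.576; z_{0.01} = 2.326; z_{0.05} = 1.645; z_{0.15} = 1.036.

For a one-sample test: n = ((z_{α} + z_β) / d)².
z_{α} + z_β = 2.326 + 1.645 = 3.971.
n = (3.971 / 0.20)² = 19.855² = 394.22.
Round up.

n = 395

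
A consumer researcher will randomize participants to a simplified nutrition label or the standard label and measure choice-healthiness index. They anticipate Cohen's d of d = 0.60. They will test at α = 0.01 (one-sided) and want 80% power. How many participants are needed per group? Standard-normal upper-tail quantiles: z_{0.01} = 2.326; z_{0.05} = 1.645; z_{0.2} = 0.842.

n = 56 per group

For two independent groups with equal n: n = 2·((z_{α} + z_β) / d)².
z_{α} + z_β = 2.326 + 0.842 = 3.168.
n = 2 × (3.168 / 0.60)² = 2 × 5.280² = 2 × 27.88 = 55.8.
Round up to the next whole participant.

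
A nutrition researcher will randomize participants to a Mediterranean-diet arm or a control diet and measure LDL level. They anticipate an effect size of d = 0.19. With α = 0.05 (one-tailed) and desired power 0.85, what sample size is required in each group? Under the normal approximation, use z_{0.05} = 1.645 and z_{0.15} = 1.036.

n = 399 per group

For two independent groups with equal n: n = 2·((z_{α} + z_β) / d)².
z_{α} + z_β = 1.645 + 1.036 = 2.681.
n = 2 × (2.681 / 0.19)² = 2 × 14.111² = 2 × 199.11 = 398.2.
Round up to the next whole participant.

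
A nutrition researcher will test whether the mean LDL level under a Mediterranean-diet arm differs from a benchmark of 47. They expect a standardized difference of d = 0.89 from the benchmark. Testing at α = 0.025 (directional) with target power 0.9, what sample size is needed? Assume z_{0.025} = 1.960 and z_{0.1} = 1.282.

n = 14

For a one-sample test: n = ((z_{α} + z_β) / d)².
z_{α} + z_β = 1.960 + 1.282 = 3.242.
n = (3.242 / 0.89)² = 3.643² = 13.27.
Round up.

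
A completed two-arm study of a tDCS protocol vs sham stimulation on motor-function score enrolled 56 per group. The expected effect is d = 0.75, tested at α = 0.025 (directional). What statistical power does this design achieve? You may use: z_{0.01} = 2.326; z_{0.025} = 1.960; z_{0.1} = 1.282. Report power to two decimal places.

For two equal groups, power = Φ(d·√(n/2) − z_{α}).
d·√(n/2) = 0.75 × √(56/2) = 0.75 × 5.292 = 3.969.
z_β = 3.969 − 1.960 = 2.009.
Power = Φ(2.009) = 0.978.

power ≈ 0.98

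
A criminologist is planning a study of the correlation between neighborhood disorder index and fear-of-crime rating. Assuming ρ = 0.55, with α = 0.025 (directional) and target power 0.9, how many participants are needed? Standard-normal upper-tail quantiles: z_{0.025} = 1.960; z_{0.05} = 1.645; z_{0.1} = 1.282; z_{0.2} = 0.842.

n = 31

Fisher's z: C = ½·ln((1+r)/(1−r)) = ½·ln(3.4444) = 0.6184.
n = ((z_{α} + z_β)/C)² + 3.
(1.960 + 1.282) / 0.6184 = 3.242 / 0.6184 = 5.243.
n = 5.243² + 3 = 27.48 + 3 = 30.5.
Round up.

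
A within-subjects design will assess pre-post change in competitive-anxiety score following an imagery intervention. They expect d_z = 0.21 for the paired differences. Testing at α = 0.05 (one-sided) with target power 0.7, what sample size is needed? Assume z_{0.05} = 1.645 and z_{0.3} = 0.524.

n = 107 pairs

For a paired (one-sample on differences) test: n = ((z_{α} + z_β) / d)².
z_{α} + z_β = 1.645 + 0.524 = 2.169.
n = (2.169 / 0.21)² = 10.329² = 106.68.
Round up.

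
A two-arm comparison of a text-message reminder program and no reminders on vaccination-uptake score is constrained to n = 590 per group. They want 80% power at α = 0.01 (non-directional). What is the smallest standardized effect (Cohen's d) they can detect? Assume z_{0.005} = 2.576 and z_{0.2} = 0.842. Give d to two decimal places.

d_min ≈ 0.20

For two independent groups of n = 590 each: d_min = (z_{α/2} + z_β)·√(2/n).
z-sum = 2.576 + 0.842 = 3.418.
d_min = 3.418 × √(2/590) = 3.418 × 0.0582 = 0.199.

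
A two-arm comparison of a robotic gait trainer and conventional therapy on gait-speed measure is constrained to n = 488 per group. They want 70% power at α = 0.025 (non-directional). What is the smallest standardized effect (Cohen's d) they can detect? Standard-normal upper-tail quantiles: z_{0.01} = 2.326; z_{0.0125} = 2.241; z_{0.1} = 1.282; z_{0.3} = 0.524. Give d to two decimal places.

d_min ≈ 0.18

For two independent groups of n = 488 each: d_min = (z_{α/2} + z_β)·√(2/n).
z-sum = 2.241 + 0.524 = 2.765.
d_min = 2.765 × √(2/488) = 2.765 × 0.0640 = 0.177.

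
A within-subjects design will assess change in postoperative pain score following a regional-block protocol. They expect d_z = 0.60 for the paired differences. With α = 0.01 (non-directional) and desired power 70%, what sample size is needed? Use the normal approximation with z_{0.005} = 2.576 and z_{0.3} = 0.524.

n = 27 pairs

For a paired (one-sample on differences) test: n = ((z_{α/2} + z_β) / d)².
z_{α/2} + z_β = 2.576 + 0.524 = 3.100.
n = (3.100 / 0.60)² = 5.167² = 26.69.
Round up.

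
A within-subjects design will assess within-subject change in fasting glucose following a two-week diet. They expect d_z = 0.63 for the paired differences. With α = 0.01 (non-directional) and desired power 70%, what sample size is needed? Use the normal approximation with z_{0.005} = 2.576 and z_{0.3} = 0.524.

n = 25 pairs

For a paired (one-sample on differences) test: n = ((z_{α/2} + z_β) / d)².
z_{α/2} + z_β = 2.576 + 0.524 = 3.100.
n = (3.100 / 0.63)² = 4.921² = 24.21.
Round up.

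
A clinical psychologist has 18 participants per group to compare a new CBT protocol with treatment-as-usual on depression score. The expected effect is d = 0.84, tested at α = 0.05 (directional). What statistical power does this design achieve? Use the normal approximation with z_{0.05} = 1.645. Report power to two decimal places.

For two equal groups, power = Φ(d·√(n/2) − z_{α}).
d·√(n/2) = 0.84 × √(18/2) = 0.84 × 3.000 = 2.520.
z_β = 2.520 − 1.645 = 0.875.
Power = Φ(0.875) = 0.809.

power ≈ 0.81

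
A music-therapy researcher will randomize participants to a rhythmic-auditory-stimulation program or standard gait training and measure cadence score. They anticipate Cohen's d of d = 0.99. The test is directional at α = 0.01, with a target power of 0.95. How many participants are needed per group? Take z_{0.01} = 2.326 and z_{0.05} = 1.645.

n = 33 per group

For two independent groups with equal n: n = 2·((z_{α} + z_β) / d)².
z_{α} + z_β = 2.326 + 1.645 = 3.971.
n = 2 × (3.971 / 0.99)² = 2 × 4.011² = 2 × 16.09 = 32.2.
Round up to the next whole participant.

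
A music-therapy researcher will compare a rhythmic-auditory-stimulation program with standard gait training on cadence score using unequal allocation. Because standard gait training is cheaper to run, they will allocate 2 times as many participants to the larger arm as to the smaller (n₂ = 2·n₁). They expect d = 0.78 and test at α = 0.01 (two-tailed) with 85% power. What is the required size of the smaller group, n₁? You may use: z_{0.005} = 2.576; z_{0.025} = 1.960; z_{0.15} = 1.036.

n₁ = 33

With allocation ratio k = n₂/n₁ = 2, Var(x̄₁−x̄₂) = σ²(1/n₁ + 1/(k·n₁)) = σ²·(k+1)/(k·n₁).
So n₁ = (1 + 1/k)·((z_{α/2} + z_β)/d)² = 1.500 × (3.612/0.78)².
n₁ = 1.500 × 21.44 = 32.2.
Round up: n₁ = 33, giving n₂ = 2 × 33 = 66.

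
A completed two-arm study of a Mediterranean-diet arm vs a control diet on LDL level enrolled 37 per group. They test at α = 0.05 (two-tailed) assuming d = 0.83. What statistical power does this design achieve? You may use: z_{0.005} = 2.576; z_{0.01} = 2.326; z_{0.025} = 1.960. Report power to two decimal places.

For two equal groups, power = Φ(d·√(n/2) − z_{α/2}).
d·√(n/2) = 0.83 × √(37/2) = 0.83 × 4.301 = 3.570.
z_β = 3.570 − 1.960 = 1.610.
Power = Φ(1.610) = 0.946.

power ≈ 0.95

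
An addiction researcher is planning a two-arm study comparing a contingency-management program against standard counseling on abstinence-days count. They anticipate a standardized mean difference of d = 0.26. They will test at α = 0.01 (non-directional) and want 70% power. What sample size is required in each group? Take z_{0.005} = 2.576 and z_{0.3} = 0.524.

For two independent groups with equal n: n = 2·((z_{α/2} + z_β) / d)².
z_{α/2} + z_β = 2.576 + 0.524 = 3.100.
n = 2 × (3.100 / 0.26)² = 2 × 11.923² = 2 × 142.16 = 284.3.
Round up to the next whole participant.

n = 285 per group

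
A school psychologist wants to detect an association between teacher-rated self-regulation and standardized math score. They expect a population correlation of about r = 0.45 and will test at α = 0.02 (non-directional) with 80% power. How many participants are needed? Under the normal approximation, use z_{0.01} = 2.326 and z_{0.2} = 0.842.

Fisher's z: C = ½·ln((1+r)/(1−r)) = ½·ln(2.6364) = 0.4847.
n = ((z_{α/2} + z_β)/C)² + 3.
(2.326 + 0.842) / 0.4847 = 3.168 / 0.4847 = 6.536.
n = 6.536² + 3 = 42.72 + 3 = 45.7.
Round up.

n = 46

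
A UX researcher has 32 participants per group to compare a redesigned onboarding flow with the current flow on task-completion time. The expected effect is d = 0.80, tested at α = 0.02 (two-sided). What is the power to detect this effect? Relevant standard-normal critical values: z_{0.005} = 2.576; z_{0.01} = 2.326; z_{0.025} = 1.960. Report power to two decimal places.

For two equal groups, power = Φ(d·√(n/2) − z_{α/2}).
d·√(n/2) = 0.80 × √(32/2) = 0.80 × 4.000 = 3.200.
z_β = 3.200 − 2.326 = 0.874.
Power = Φ(0.874) = 0.809.

power ≈ 0.81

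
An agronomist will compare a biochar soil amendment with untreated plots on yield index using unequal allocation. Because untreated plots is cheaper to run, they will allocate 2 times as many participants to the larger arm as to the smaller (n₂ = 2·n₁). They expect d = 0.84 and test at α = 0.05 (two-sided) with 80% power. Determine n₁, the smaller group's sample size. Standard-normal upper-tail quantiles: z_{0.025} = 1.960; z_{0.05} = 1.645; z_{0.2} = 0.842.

With allocation ratio k = n₂/n₁ = 2, Var(x̄₁−x̄₂) = σ²(1/n₁ + 1/(k·n₁)) = σ²·(k+1)/(k·n₁).
So n₁ = (1 + 1/k)·((z_{α/2} + z_β)/d)² = 1.500 × (2.802/0.84)².
n₁ = 1.500 × 11.13 = 16.7.
Round up: n₁ = 17, giving n₂ = 2 × 17 = 34.

n₁ = 17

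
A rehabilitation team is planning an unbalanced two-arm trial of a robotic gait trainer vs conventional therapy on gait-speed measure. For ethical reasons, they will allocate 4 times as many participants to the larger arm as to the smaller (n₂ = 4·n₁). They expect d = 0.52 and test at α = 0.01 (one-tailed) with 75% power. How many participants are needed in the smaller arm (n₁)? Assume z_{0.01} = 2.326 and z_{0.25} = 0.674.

n₁ = 42

With allocation ratio k = n₂/n₁ = 4, Var(x̄₁−x̄₂) = σ²(1/n₁ + 1/(k·n₁)) = σ²·(k+1)/(k·n₁).
So n₁ = (1 + 1/k)·((z_{α} + z_β)/d)² = 1.250 × (3.000/0.52)².
n₁ = 1.250 × 33.28 = 41.6.
Round up: n₁ = 42, giving n₂ = 4 × 42 = 168.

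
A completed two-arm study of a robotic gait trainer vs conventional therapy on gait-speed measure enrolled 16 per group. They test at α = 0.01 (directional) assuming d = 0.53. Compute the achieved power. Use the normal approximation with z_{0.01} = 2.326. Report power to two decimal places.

power ≈ 0.20

For two equal groups, power = Φ(d·√(n/2) − z_{α}).
d·√(n/2) = 0.53 × √(16/2) = 0.53 × 2.828 = 1.499.
z_β = 1.499 − 2.326 = -0.827.
Power = Φ(-0.827) = 0.204.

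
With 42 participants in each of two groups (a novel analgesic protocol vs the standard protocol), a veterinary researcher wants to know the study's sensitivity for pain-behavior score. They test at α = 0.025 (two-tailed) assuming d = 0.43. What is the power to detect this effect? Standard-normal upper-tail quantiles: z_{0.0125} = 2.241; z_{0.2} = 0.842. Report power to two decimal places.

For two equal groups, power = Φ(d·√(n/2) − z_{α/2}).
d·√(n/2) = 0.43 × √(42/2) = 0.43 × 4.583 = 1.971.
z_β = 1.971 − 2.241 = -0.270.
Power = Φ(-0.270) = 0.393.

power ≈ 0.39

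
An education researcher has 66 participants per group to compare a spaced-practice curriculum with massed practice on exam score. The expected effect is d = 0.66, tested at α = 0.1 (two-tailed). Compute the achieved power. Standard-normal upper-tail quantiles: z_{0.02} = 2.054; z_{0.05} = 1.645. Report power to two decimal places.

power ≈ 0.98

For two equal groups, power = Φ(d·√(n/2) − z_{α/2}).
d·√(n/2) = 0.66 × √(66/2) = 0.66 × 5.745 = 3.791.
z_β = 3.791 − 1.645 = 2.146.
Power = Φ(2.146) = 0.984.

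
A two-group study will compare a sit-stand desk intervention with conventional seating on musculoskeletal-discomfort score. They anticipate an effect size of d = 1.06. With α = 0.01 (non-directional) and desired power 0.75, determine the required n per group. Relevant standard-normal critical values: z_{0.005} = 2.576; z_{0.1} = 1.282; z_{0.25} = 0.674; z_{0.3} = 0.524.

n = 19 per group

For two independent groups with equal n: n = 2·((z_{α/2} + z_β) / d)².
z_{α/2} + z_β = 2.576 + 0.674 = 3.250.
n = 2 × (3.250 / 1.06)² = 2 × 3.066² = 2 × 9.40 = 18.8.
Round up to the next whole participant.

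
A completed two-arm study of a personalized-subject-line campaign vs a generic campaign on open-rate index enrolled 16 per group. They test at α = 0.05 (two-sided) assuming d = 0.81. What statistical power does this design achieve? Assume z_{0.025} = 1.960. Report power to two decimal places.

For two equal groups, power = Φ(d·√(n/2) − z_{α/2}).
d·√(n/2) = 0.81 × √(16/2) = 0.81 × 2.828 = 2.291.
z_β = 2.291 − 1.960 = 0.331.
Power = Φ(0.331) = 0.630.

power ≈ 0.63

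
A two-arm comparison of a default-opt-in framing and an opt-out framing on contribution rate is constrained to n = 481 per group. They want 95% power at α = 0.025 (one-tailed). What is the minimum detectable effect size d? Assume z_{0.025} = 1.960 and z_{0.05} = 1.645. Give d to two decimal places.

d_min ≈ 0.23

For two independent groups of n = 481 each: d_min = (z_{α} + z_β)·√(2/n).
z-sum = 1.960 + 1.645 = 3.605.
d_min = 3.605 × √(2/481) = 3.605 × 0.0645 = 0.232.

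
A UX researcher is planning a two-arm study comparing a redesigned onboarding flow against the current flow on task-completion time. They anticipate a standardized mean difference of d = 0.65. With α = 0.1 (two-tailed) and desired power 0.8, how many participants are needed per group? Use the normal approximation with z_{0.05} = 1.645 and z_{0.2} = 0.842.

n = 30 per group

For two independent groups with equal n: n = 2·((z_{α/2} + z_β) / d)².
z_{α/2} + z_β = 1.645 + 0.842 = 2.487.
n = 2 × (2.487 / 0.65)² = 2 × 3.826² = 2 × 14.64 = 29.3.
Round up to the next whole participant.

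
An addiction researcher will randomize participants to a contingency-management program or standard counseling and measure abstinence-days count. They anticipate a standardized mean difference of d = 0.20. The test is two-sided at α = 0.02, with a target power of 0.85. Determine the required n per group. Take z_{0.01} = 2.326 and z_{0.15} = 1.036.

n = 566 per group

For two independent groups with equal n: n = 2·((z_{α/2} + z_β) / d)².
z_{α/2} + z_β = 2.326 + 1.036 = 3.362.
n = 2 × (3.362 / 0.20)² = 2 × 16.810² = 2 × 282.58 = 565.2.
Round up to the next whole participant.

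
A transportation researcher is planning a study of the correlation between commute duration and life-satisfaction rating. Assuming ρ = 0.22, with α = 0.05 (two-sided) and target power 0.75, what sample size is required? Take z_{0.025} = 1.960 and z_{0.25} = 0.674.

n = 142

Fisher's z: C = ½·ln((1+r)/(1−r)) = ½·ln(1.5641) = 0.2237.
n = ((z_{α/2} + z_β)/C)² + 3.
(1.960 + 0.674) / 0.2237 = 2.634 / 0.2237 = 11.775.
n = 11.775² + 3 = 138.64 + 3 = 141.6.
Round up.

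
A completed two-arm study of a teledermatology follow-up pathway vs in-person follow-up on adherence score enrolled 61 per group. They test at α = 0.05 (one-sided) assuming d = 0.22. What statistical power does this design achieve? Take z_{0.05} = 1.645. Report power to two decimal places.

power ≈ 0.33

For two equal groups, power = Φ(d·√(n/2) − z_{α}).
d·√(n/2) = 0.22 × √(61/2) = 0.22 × 5.523 = 1.215.
z_β = 1.215 − 1.645 = -0.430.
Power = Φ(-0.430) = 0.334.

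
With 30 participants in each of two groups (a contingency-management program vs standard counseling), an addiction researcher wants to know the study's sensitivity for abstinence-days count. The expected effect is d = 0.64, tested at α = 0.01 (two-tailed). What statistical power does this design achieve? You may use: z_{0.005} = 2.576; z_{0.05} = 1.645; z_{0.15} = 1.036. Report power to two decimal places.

power ≈ 0.46

For two equal groups, power = Φ(d·√(n/2) − z_{α/2}).
d·√(n/2) = 0.64 × √(30/2) = 0.64 × 3.873 = 2.479.
z_β = 2.479 − 2.576 = -0.097.
Power = Φ(-0.097) = 0.461.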